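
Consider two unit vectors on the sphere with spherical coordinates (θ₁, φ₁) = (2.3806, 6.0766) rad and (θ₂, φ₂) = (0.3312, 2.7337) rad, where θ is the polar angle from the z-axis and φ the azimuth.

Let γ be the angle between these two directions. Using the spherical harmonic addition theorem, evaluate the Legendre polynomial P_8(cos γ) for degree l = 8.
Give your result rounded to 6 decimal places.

-0.407878

Expand P_8 via completeness: Σ_{m} conj(Y_{8,m}) at Ω₁ times Y_{8,m} at Ω₂ —
  term(m=-8) = -0.000000+0.000002i   from Y*(Ω₁)=-0.002157-0.026284i, Y(Ω₂)=-0.000064-0.000008i
  term(m=-7) = +0.000013+0.000082i   from Y*(Ω₁)=-0.013777+0.109909i, Y(Ω₂)=+0.000719-0.000212i
  term(m=-6) = +0.000545+0.001436i   from Y*(Ω₁)=+0.090434-0.262920i, Y(Ω₂)=-0.004246+0.003535i
  term(m=-5) = +0.006960+0.010996i   from Y*(Ω₁)=-0.228988+0.383862i, Y(Ω₂)=+0.013151-0.025976i
  term(m=-4) = +0.031246+0.032510i   from Y*(Ω₁)=+0.271693-0.294904i, Y(Ω₂)=-0.006830+0.112244i
  term(m=-3) = +0.004793+0.003307i   from Y*(Ω₁)=-0.015259+0.010888i, Y(Ω₂)=-0.105677-0.292115i
  term(m=-2) = -0.189481-0.080696i   from Y*(Ω₁)=-0.336835+0.147670i, Y(Ω₂)=+0.383747+0.407808i
  term(m=-1) = -0.094782-0.019342i   from Y*(Ω₁)=+0.198522-0.041605i, Y(Ω₂)=-0.437790-0.189181i
  term(m=+0) = -0.070373+0.000000i   from Y*(Ω₁)=+0.312438-0.000000i, Y(Ω₂)=-0.225239+0.000000i
  term(m=+1) = -0.094782+0.019342i   from Y*(Ω₁)=-0.198522-0.041605i, Y(Ω₂)=+0.437790-0.189181i
  term(m=+2) = -0.189481+0.080696i   from Y*(Ω₁)=-0.336835-0.147670i, Y(Ω₂)=+0.383747-0.407808i
  term(m=+3) = +0.004793-0.003307i   from Y*(Ω₁)=+0.015259+0.010888i, Y(Ω₂)=+0.105677-0.292115i
  term(m=+4) = +0.031246-0.032510i   from Y*(Ω₁)=+0.271693+0.294904i, Y(Ω₂)=-0.006830-0.112244i
  term(m=+5) = +0.006960-0.010996i   from Y*(Ω₁)=+0.228988+0.383862i, Y(Ω₂)=-0.013151-0.025976i
  term(m=+6) = +0.000545-0.001436i   from Y*(Ω₁)=+0.090434+0.262920i, Y(Ω₂)=-0.004246-0.003535i
  term(m=+7) = +0.000013-0.000082i   from Y*(Ω₁)=+0.013777+0.109909i, Y(Ω₂)=-0.000719-0.000212i
  term(m=+8) = -0.000000-0.000002i   from Y*(Ω₁)=-0.002157+0.026284i, Y(Ω₂)=-0.000064+0.000008i
Total Σ_m = -0.551784-0.000000i. Multiply by 0.739198: -0.407878-0.000000i. P_8(cos γ) = -0.407878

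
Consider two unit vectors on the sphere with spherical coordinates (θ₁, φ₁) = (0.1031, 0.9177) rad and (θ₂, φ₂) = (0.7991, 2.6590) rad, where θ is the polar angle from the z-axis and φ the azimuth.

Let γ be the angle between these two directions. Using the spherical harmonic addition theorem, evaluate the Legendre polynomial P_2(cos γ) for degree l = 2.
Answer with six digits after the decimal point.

0.195913

Term-by-term m-sum for l=2 (normalisation 4π/5 = 2.513274):
  m=-2: (-0.001070, 0.003949) × (0.112959, 0.163139) = (-0.000765, 0.000272)  (running Σ = (-0.000765, 0.000272))
  m=-1: (0.048057, 0.062811) × (-0.342031, -0.179194) = (-0.005182, -0.030095)  (running Σ = (-0.005947, -0.029823))
  m=0: (0.620761, -0.000000) × (0.144733, 0.000000) = (0.089845, 0.000000)  (running Σ = (0.083898, -0.029823))
  m=1: (-0.048057, 0.062811) × (0.342031, -0.179194) = (-0.005182, 0.030095)  (running Σ = (0.078716, 0.000272))
  m=2: (-0.001070, -0.003949) × (0.112959, -0.163139) = (-0.000765, -0.000272)  (running Σ = (0.077951, 0.000000))
Accumulated sum (0.077951, 0.000000); after 4π/(2l+1) scaling, (0.195913, 0.000000) ⇒ P_2 = 0.195913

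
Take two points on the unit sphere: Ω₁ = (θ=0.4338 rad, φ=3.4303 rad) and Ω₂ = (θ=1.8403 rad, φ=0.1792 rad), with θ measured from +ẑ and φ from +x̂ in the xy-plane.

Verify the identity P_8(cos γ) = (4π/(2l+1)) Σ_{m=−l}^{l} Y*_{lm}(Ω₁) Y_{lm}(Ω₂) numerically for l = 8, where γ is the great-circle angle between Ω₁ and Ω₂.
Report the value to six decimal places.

Expand P_8 via completeness: Σ_{m} conj(Y_{8,m}) at Ω₁ times Y_{8,m} at Ω₂ —
  m=-8: -0.00034 + 0.00037j × 0.05253 - 0.38048j = 0.00012 + 0.00015j  (running Σ = 0.00012 + 0.00015j)
  m=-7: 0.00189 - 0.00390j × -0.13204 + 0.40332j = 0.00133 + 0.00128j  (running Σ = 0.00145 + 0.00142j)
  m=-6: -0.00379 + 0.02325j × 0.00910 - 0.01683j = 0.00036 + 0.00028j  (running Σ = 0.00181 + 0.00170j)
  m=-5: -0.01149 - 0.08977j × 0.21796 - 0.27242j = -0.02696 - 0.01644j  (running Σ = -0.02515 - 0.01474j)
  m=-4: 0.10093 + 0.22847j × -0.11371 + 0.09909j = -0.03412 - 0.01598j  (running Σ = -0.05927 - 0.03072j)
  m=-3: -0.30616 - 0.36006j × -0.24202 + 0.14428j = 0.12605 + 0.04297j  (running Σ = 0.06678 + 0.01225j)
  m=-2: 0.43183 + 0.28133j × 0.18850 - 0.07061j = 0.10127 + 0.02254j  (running Σ = 0.16804 + 0.03479j)
  m=-1: -0.06997 - 0.02078j × 0.24306 - 0.04403j = -0.01792 - 0.00197j  (running Σ = 0.15012 + 0.03282j)
  m=0: -0.47103 + 0.00000j × -0.21456 + 0.00000j = 0.10107 + 0.00000j  (running Σ = 0.25118 + 0.03282j)
  m=1: 0.06997 - 0.02078j × -0.24306 - 0.04403j = -0.01792 + 0.00197j  (running Σ = 0.23326 + 0.03479j)
  m=2: 0.43183 - 0.28133j × 0.18850 + 0.07061j = 0.10127 - 0.02254j  (running Σ = 0.33453 + 0.01225j)
  m=3: 0.30616 - 0.36006j × 0.24202 + 0.14428j = 0.12605 - 0.04297j  (running Σ = 0.46057 - 0.03072j)
  m=4: 0.10093 - 0.22847j × -0.11371 - 0.09909j = -0.03412 + 0.01598j  (running Σ = 0.42646 - 0.01474j)
  m=5: 0.01149 - 0.08977j × -0.21796 - 0.27242j = -0.02696 + 0.01644j  (running Σ = 0.39950 + 0.00170j)
  m=6: -0.00379 - 0.02325j × 0.00910 + 0.01683j = 0.00036 - 0.00028j  (running Σ = 0.39985 + 0.00142j)
  m=7: -0.00189 - 0.00390j × 0.13204 + 0.40332j = 0.00133 - 0.00128j  (running Σ = 0.40118 + 0.00015j)
  m=8: -0.00034 - 0.00037j × 0.05253 + 0.38048j = 0.00012 - 0.00015j  (running Σ = 0.40130 + 0.00000j)
Total Σ_m = 0.40130 + 0.00000j. Multiply by 0.739198: 0.29664 + 0.00000j. P_8(cos γ) = 0.296641

0.296641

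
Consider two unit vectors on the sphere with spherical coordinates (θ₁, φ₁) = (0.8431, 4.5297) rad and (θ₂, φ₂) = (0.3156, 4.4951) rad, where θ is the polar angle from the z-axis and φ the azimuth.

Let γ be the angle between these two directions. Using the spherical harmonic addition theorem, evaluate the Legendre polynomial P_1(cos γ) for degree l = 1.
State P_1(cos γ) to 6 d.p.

Term-by-term m-sum for l=1 (normalisation 4π/3 = 4.188790):
  term(m=-1) = (0.027649, 0.000957)   from Y*(Ω₁)=(-0.046869, -0.253690), Y(Ω₂)=(-0.023118, 0.104715)
  term(m=+0) = (0.150950, 0.000000)   from Y*(Ω₁)=(0.324995, -0.000000), Y(Ω₂)=(0.464471, 0.000000)
  term(m=+1) = (0.027649, -0.000957)   from Y*(Ω₁)=(0.046869, -0.253690), Y(Ω₂)=(0.023118, 0.104715)
Accumulated sum (0.206248, 0.000000); after 4π/(2l+1) scaling, (0.863929, 0.000000) ⇒ P_1 = 0.863929

0.863929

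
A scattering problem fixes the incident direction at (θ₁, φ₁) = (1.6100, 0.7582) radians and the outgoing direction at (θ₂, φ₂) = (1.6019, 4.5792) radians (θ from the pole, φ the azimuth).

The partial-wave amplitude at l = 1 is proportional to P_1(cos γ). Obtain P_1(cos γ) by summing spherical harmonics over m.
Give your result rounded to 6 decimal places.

Term-by-term m-sum for l=1 (normalisation 4π/3 = 4.188790):
  term(m=-1) = (-0.092744, 0.074908)   from Y*(Ω₁)=(0.250662, 0.237385), Y(Ω₂)=(-0.045858, 0.342269)
  term(m=+0) = (0.000291, 0.000000)   from Y*(Ω₁)=(-0.019150, -0.000000), Y(Ω₂)=(-0.015195, 0.000000)
  term(m=+1) = (-0.092744, -0.074908)   from Y*(Ω₁)=(-0.250662, 0.237385), Y(Ω₂)=(0.045858, 0.342269)
Accumulated sum (-0.185197, 0.000000); after 4π/(2l+1) scaling, (-0.775753, 0.000000) ⇒ P_1 = -0.775753

-0.775753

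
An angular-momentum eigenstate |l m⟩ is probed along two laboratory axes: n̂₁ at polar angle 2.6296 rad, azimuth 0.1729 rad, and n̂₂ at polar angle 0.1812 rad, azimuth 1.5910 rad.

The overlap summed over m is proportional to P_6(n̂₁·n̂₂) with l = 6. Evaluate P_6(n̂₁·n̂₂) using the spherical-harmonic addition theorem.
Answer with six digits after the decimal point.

Term-by-term m-sum for l=6 (normalisation 4π/13 = 0.966644):
  m=-6: 0.00340 + 0.00575j × -0.00002 + 0.00000j = -0.00000 - 0.00000j  (running Σ = -0.00000 - 0.00000j)
  m=-5: -0.02672 - 0.03132j × -0.00003 - 0.00031j = -0.00001 + 0.00001j  (running Σ = -0.00001 + 0.00001j)
  m=-4: 0.11651 + 0.09648j × 0.00362 - 0.00029j = 0.00045 + 0.00031j  (running Σ = 0.00044 + 0.00032j)
  m=-3: -0.31082 - 0.17743j × 0.00174 + 0.02861j = 0.00454 - 0.00920j  (running Σ = 0.00498 - 0.00888j)
  m=-2: 0.46924 + 0.16905j × -0.15299 + 0.00619j = -0.07283 - 0.02296j  (running Σ = -0.06786 - 0.03184j)
  m=-1: -0.21847 - 0.03815j × -0.01013 - 0.50128j = -0.01691 + 0.10990j  (running Σ = -0.08477 + 0.07807j)
  m=0: -0.36495 + 0.00000j × 0.69512 + 0.00000j = -0.25368 + 0.00000j  (running Σ = -0.33845 + 0.07807j)
  m=1: 0.21847 - 0.03815j × 0.01013 - 0.50128j = -0.01691 - 0.10990j  (running Σ = -0.35537 - 0.03184j)
  m=2: 0.46924 - 0.16905j × -0.15299 - 0.00619j = -0.07283 + 0.02296j  (running Σ = -0.42820 - 0.00888j)
  m=3: 0.31082 - 0.17743j × -0.00174 + 0.02861j = 0.00454 + 0.00920j  (running Σ = -0.42367 + 0.00032j)
  m=4: 0.11651 - 0.09648j × 0.00362 + 0.00029j = 0.00045 - 0.00031j  (running Σ = -0.42322 + 0.00001j)
  m=5: 0.02672 - 0.03132j × 0.00003 - 0.00031j = -0.00001 - 0.00001j  (running Σ = -0.42323 - 0.00000j)
  m=6: 0.00340 - 0.00575j × -0.00002 - 0.00000j = -0.00000 + 0.00000j  (running Σ = -0.42323 + 0.00000j)
Total Σ_m = -0.42323 + 0.00000j. Multiply by 0.966644: -0.40911 + 0.00000j. P_6(cos γ) = -0.409108

-0.409108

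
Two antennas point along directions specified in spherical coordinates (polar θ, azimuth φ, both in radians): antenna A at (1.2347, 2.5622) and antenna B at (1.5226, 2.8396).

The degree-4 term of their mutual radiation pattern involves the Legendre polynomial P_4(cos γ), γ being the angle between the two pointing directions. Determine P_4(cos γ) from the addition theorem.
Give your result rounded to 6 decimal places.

0.354158

Expand P_4 via completeness: Σ_{m} conj(Y_{4,m}) at Ω₁ times Y_{4,m} at Ω₂ —
  m=-4: Y*=(-0.238764, -0.257959)  Y=(0.156334, 0.411804)  product (0.068902, -0.138652)
  m=-3: Y*=(0.057864, 0.342467)  Y=(-0.037072, -0.047295)  product (0.014052, -0.015433)
  m=-2: Y*=(-0.028487, 0.065184)  Y=(-0.270237, -0.186464)  product (0.019853, -0.012303)
  m=-1: Y*=(0.275924, -0.180537)  Y=(0.064853, 0.020203)  product (0.021542, -0.006134)
  m=+0: Y*=(0.015970, -0.000000)  Y=(0.310010, 0.000000)  product (0.004951, 0.000000)
  m=+1: Y*=(-0.275924, -0.180537)  Y=(-0.064853, 0.020203)  product (0.021542, 0.006134)
  m=+2: Y*=(-0.028487, -0.065184)  Y=(-0.270237, 0.186464)  product (0.019853, 0.012303)
  m=+3: Y*=(-0.057864, 0.342467)  Y=(0.037072, -0.047295)  product (0.014052, 0.015433)
  m=+4: Y*=(-0.238764, 0.257959)  Y=(0.156334, -0.411804)  product (0.068902, 0.138652)
Accumulated sum (0.253647, -0.000000); after 4π/(2l+1) scaling, (0.354158, -0.000000) ⇒ P_4 = 0.354158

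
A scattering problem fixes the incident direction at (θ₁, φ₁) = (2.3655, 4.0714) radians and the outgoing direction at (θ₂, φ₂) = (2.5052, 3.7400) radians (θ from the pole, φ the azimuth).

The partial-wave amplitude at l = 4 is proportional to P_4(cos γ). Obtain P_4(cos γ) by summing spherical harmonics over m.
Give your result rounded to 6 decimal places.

0.699079

Addition theorem: P_4(cos γ) = (4π/9) Σ_m Y*_{lm}(Ω₁) Y_{lm}(Ω₂), m = −4…4:
  m=-4: -0.08927 - 0.05818j × -0.04047 - 0.03755j = 0.00143 + 0.00571j  (running Σ = 0.00143 + 0.00571j)
  m=-3: -0.28820 + 0.10591j × -0.04702 - 0.20600j = 0.03537 + 0.05439j  (running Σ = 0.03680 + 0.06009j)
  m=-2: -0.11993 + 0.40362j × 0.15227 - 0.38799j = 0.13834 + 0.10799j  (running Σ = 0.17514 + 0.16808j)
  m=-1: 0.07992 + 0.10713j × 0.28541 - 0.19459j = 0.04366 + 0.01502j  (running Σ = 0.21879 + 0.18310j)
  m=0: -0.33856 + 0.00000j × -0.18635 + 0.00000j = 0.06309 + 0.00000j  (running Σ = 0.28188 + 0.18310j)
  m=1: -0.07992 + 0.10713j × -0.28541 - 0.19459j = 0.04366 - 0.01502j  (running Σ = 0.32554 + 0.16808j)
  m=2: -0.11993 - 0.40362j × 0.15227 + 0.38799j = 0.13834 - 0.10799j  (running Σ = 0.46388 + 0.06009j)
  m=3: 0.28820 + 0.10591j × 0.04702 - 0.20600j = 0.03537 - 0.05439j  (running Σ = 0.49925 + 0.00571j)
  m=4: -0.08927 + 0.05818j × -0.04047 + 0.03755j = 0.00143 - 0.00571j  (running Σ = 0.50068 - 0.00000j)
Total Σ_m = 0.50068 - 0.00000j. Multiply by 1.396263: 0.69908 - 0.00000j. P_4(cos γ) = 0.699079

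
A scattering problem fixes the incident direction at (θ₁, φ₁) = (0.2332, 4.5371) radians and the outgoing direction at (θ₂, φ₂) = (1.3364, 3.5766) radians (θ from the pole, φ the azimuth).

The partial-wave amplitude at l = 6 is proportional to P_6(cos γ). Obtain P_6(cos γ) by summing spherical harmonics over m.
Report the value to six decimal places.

Term-by-term m-sum for l=6 (normalisation 4π/13 = 0.966644):
  m=-6: Y*=-0.000036+0.000064i  Y=-0.352609-0.207334i  product +0.000026-0.000015i
  m=-5: Y*=-0.000825-0.000687i  Y=+0.192232+0.278444i  product +0.000033-0.000362i
  m=-4: Y*=+0.007318-0.006178i  Y=+0.021870+0.127993i  product +0.000951+0.000802i
  m=-3: Y*=+0.029102+0.050143i  Y=+0.088000-0.323274i  product +0.018771-0.004995i
  m=-2: Y*=-0.221029+0.080827i  Y=+0.024846-0.029452i  product -0.003111+0.008518i
  m=-1: Y*=-0.099693-0.562897i  Y=-0.293520+0.136397i  product +0.106040+0.151624i
  m=+0: Y*=+0.513070-0.000000i  Y=-0.013753+0.000000i  product -0.007056+0.000000i
  m=+1: Y*=+0.099693-0.562897i  Y=+0.293520+0.136397i  product +0.106040-0.151624i
  m=+2: Y*=-0.221029-0.080827i  Y=+0.024846+0.029452i  product -0.003111-0.008518i
  m=+3: Y*=-0.029102+0.050143i  Y=-0.088000-0.323274i  product +0.018771+0.004995i
  m=+4: Y*=+0.007318+0.006178i  Y=+0.021870-0.127993i  product +0.000951-0.000802i
  m=+5: Y*=+0.000825-0.000687i  Y=-0.192232+0.278444i  product +0.000033+0.000362i
  m=+6: Y*=-0.000036-0.000064i  Y=-0.352609+0.207334i  product +0.000026+0.000015i
Σ over m = +0.238361-0.000000i; ×(4π/13) → +0.230410-0.000000i. Real part: 0.230410

0.230410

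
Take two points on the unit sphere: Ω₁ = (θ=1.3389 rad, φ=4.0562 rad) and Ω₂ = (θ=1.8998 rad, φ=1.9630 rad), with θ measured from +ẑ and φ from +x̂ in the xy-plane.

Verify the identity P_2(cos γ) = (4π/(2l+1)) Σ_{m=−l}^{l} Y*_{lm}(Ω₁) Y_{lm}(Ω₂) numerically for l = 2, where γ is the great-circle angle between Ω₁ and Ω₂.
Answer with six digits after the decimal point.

Addition theorem: P_2(cos γ) = (4π/5) Σ_m Y*_{lm}(Ω₁) Y_{lm}(Ω₂), m = −2…2:
  m=-2: -0.093499+0.353723i × -0.244866+0.244381i = -0.063548-0.109464i  (running Σ = -0.063548-0.109464i)
  m=-1: -0.105424-0.136911i × +0.090290+0.218286i = +0.020367-0.035374i  (running Σ = -0.043181-0.144838i)
  m=0: -0.265416-0.000000i × -0.216617+0.000000i = +0.057493+0.000000i  (running Σ = +0.014312-0.144838i)
  m=1: +0.105424-0.136911i × -0.090290+0.218286i = +0.020367+0.035374i  (running Σ = +0.034679-0.109464i)
  m=2: -0.093499-0.353723i × -0.244866-0.244381i = -0.063548+0.109464i  (running Σ = -0.028869+0.000000i)
Σ over m = -0.028869+0.000000i; ×(4π/5) → -0.072556+0.000000i. Real part: -0.072556

-0.072556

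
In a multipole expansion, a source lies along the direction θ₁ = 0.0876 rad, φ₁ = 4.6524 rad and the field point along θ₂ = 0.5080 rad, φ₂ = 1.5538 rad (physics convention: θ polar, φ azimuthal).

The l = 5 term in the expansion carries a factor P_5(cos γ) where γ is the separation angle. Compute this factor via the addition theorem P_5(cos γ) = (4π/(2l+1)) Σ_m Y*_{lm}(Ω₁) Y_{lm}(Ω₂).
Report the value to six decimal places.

Expand P_5 via completeness: Σ_{m} conj(Y_{5,m}) at Ω₁ times Y_{5,m} at Ω₂ —
  [-5]  conj(Y_{5,-5})(Ω₁) = -0.000001-0.000002i ; Y_{5,-5}(Ω₂) = +0.001073-0.012594i ; Δ = -0.000000+0.000000i
  [-4]  conj(Y_{5,-4})(Ω₁) = +0.000083-0.000020i ; Y_{5,-4}(Ω₂) = +0.071630+0.004877i ; Δ = +0.000006-0.000001i
  [-3]  conj(Y_{5,-3})(Ω₁) = +0.000329+0.001808i ; Y_{5,-3}(Ω₂) = -0.011913+0.233441i ; Δ = -0.000426+0.000055i
  [-2]  conj(Y_{5,-2})(Ω₁) = -0.025364+0.003058i ; Y_{5,-2}(Ω₂) = -0.451769-0.015363i ; Δ = +0.011506-0.000992i
  [-1]  conj(Y_{5,-1})(Ω₁) = -0.013081-0.217803i ; Y_{5,-1}(Ω₂) = +0.006753-0.397298i ; Δ = -0.086621+0.003726i
  [+0]  conj(Y_{5,0})(Ω₁) = +0.882509-0.000000i ; Y_{5,0}(Ω₂) = -0.176088+0.000000i ; Δ = -0.155399+0.000000i
  [+1]  conj(Y_{5,1})(Ω₁) = +0.013081-0.217803i ; Y_{5,1}(Ω₂) = -0.006753-0.397298i ; Δ = -0.086621-0.003726i
  [+2]  conj(Y_{5,2})(Ω₁) = -0.025364-0.003058i ; Y_{5,2}(Ω₂) = -0.451769+0.015363i ; Δ = +0.011506+0.000992i
  [+3]  conj(Y_{5,3})(Ω₁) = -0.000329+0.001808i ; Y_{5,3}(Ω₂) = +0.011913+0.233441i ; Δ = -0.000426-0.000055i
  [+4]  conj(Y_{5,4})(Ω₁) = +0.000083+0.000020i ; Y_{5,4}(Ω₂) = +0.071630-0.004877i ; Δ = +0.000006+0.000001i
  [+5]  conj(Y_{5,5})(Ω₁) = +0.000001-0.000002i ; Y_{5,5}(Ω₂) = -0.001073-0.012594i ; Δ = -0.000000-0.000000i
Total Σ_m = -0.306469-0.000000i. Multiply by 1.142397: -0.350109-0.000000i. P_5(cos γ) = -0.350109

-0.350109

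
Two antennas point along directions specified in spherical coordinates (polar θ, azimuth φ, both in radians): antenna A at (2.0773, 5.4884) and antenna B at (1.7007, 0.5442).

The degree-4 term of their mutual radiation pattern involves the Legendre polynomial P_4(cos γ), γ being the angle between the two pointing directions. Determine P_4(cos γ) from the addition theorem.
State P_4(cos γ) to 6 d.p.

0.138126

Addition theorem: P_4(cos γ) = (4π/9) Σ_m Y*_{lm}(Ω₁) Y_{lm}(Ω₂), m = −4…4:
  [-4]  conj(Y_{4,-4})(Ω₁) = (-0.258566, 0.009713) ; Y_{4,-4}(Ω₂) = (-0.243673, -0.351627) ; Δ = (0.066421, 0.088552)
  [-3]  conj(Y_{4,-3})(Ω₁) = (0.295065, 0.278898) ; Y_{4,-3}(Ω₂) = (0.009763, 0.157774) ; Δ = (-0.041122, 0.049277)
  [-2]  conj(Y_{4,-2})(Ω₁) = (-0.003109, -0.165575) ; Y_{4,-2}(Ω₂) = (-0.134660, 0.257151) ; Δ = (0.042996, 0.021497)
  [-1]  conj(Y_{4,-1})(Ω₁) = (0.190135, -0.193739) ; Y_{4,-1}(Ω₂) = (0.149859, -0.090688) ; Δ = (0.010924, -0.046276)
  [+0]  conj(Y_{4,0})(Ω₁) = (-0.224454, -0.000000) ; Y_{4,0}(Ω₂) = (0.265146, 0.000000) ; Δ = (-0.059513, -0.000000)
  [+1]  conj(Y_{4,1})(Ω₁) = (-0.190135, -0.193739) ; Y_{4,1}(Ω₂) = (-0.149859, -0.090688) ; Δ = (0.010924, 0.046276)
  [+2]  conj(Y_{4,2})(Ω₁) = (-0.003109, 0.165575) ; Y_{4,2}(Ω₂) = (-0.134660, -0.257151) ; Δ = (0.042996, -0.021497)
  [+3]  conj(Y_{4,3})(Ω₁) = (-0.295065, 0.278898) ; Y_{4,3}(Ω₂) = (-0.009763, 0.157774) ; Δ = (-0.041122, -0.049277)
  [+4]  conj(Y_{4,4})(Ω₁) = (-0.258566, -0.009713) ; Y_{4,4}(Ω₂) = (-0.243673, 0.351627) ; Δ = (0.066421, -0.088552)
Accumulated sum (0.098925, 0.000000); after 4π/(2l+1) scaling, (0.138126, 0.000000) ⇒ P_4 = 0.138126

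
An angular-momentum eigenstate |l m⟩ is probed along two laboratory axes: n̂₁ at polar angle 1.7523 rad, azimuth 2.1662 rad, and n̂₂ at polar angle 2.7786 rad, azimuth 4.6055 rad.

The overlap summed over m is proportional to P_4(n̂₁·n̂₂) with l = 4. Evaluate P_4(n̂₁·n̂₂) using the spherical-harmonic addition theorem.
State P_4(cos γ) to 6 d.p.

Term-by-term m-sum for l=4 (normalisation 4π/9 = 1.396263):
  m=-4: -0.300207+0.285320i × +0.006401+0.002917i = -0.002754+0.000951i  (running Σ = -0.002754+0.000951i)
  m=-3: -0.210017-0.045954i × -0.016511+0.049712i = +0.005752-0.009682i  (running Σ = +0.002998-0.008731i)
  m=-2: +0.092657+0.231991i × -0.210920-0.045790i = -0.008920-0.053174i  (running Σ = -0.005922-0.061905i)
  m=-1: -0.130577+0.192760i × +0.052228-0.486756i = +0.087007+0.073627i  (running Σ = +0.081085+0.011722i)
  m=0: +0.217882-0.000000i × +0.371652+0.000000i = +0.080976+0.000000i  (running Σ = +0.162061+0.011722i)
  m=1: +0.130577+0.192760i × -0.052228-0.486756i = +0.087007-0.073627i  (running Σ = +0.249068-0.061905i)
  m=2: +0.092657-0.231991i × -0.210920+0.045790i = -0.008920+0.053174i  (running Σ = +0.240148-0.008731i)
  m=3: +0.210017-0.045954i × +0.016511+0.049712i = +0.005752+0.009682i  (running Σ = +0.245900+0.000951i)
  m=4: -0.300207-0.285320i × +0.006401-0.002917i = -0.002754-0.000951i  (running Σ = +0.243146+0.000000i)
Accumulated sum +0.243146+0.000000i; after 4π/(2l+1) scaling, +0.339495+0.000000i ⇒ P_4 = 0.339495

0.339495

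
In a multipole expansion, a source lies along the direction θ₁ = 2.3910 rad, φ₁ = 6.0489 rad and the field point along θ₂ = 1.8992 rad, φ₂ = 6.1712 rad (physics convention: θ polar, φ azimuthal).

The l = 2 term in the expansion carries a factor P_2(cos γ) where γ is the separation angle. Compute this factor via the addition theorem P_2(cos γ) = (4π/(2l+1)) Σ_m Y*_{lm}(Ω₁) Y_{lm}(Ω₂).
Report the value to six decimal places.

0.652804

Addition theorem: P_2(cos γ) = (4π/5) Σ_m Y*_{lm}(Ω₁) Y_{lm}(Ω₂), m = −2…2:
  term(m=-2) = 0.06034 - 0.01506j   from Y*(Ω₁)=0.16033 - 0.08116j, Y(Ω₂)=0.33745 + 0.07687j
  term(m=-1) = 0.09021 - 0.01109j   from Y*(Ω₁)=-0.37481 + 0.08946j, Y(Ω₂)=-0.23438 - 0.02636j
  term(m=+0) = -0.04135 + 0.00000j   from Y*(Ω₁)=0.19060 + 0.00000j, Y(Ω₂)=-0.21696 + 0.00000j
  term(m=+1) = 0.09021 + 0.01109j   from Y*(Ω₁)=0.37481 + 0.08946j, Y(Ω₂)=0.23438 - 0.02636j
  term(m=+2) = 0.06034 + 0.01506j   from Y*(Ω₁)=0.16033 + 0.08116j, Y(Ω₂)=0.33745 - 0.07687j
Accumulated sum 0.25974 + 0.00000j; after 4π/(2l+1) scaling, 0.65280 + 0.00000j ⇒ P_2 = 0.652804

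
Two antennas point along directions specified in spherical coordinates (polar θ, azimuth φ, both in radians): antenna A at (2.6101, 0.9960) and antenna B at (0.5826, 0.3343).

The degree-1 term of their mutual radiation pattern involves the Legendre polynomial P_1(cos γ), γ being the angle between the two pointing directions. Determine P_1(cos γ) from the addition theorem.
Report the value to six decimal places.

-0.499844

Addition theorem: P_1(cos γ) = (4π/3) Σ_m Y*_{lm}(Ω₁) Y_{lm}(Ω₂), m = −1…1:
  [-1]  conj(Y_{1,-1})(Ω₁) = 0.09520 + 0.14696j ; Y_{1,-1}(Ω₂) = 0.17957 - 0.06237j ; Δ = 0.02626 + 0.02045j
  [+0]  conj(Y_{1,0})(Ω₁) = -0.42120 + 0.00000j ; Y_{1,0}(Ω₂) = 0.40800 + 0.00000j ; Δ = -0.17185 + 0.00000j
  [+1]  conj(Y_{1,1})(Ω₁) = -0.09520 + 0.14696j ; Y_{1,1}(Ω₂) = -0.17957 - 0.06237j ; Δ = 0.02626 - 0.02045j
Σ over m = -0.11933 + 0.00000j; ×(4π/3) → -0.49984 + 0.00000j. Real part: -0.499844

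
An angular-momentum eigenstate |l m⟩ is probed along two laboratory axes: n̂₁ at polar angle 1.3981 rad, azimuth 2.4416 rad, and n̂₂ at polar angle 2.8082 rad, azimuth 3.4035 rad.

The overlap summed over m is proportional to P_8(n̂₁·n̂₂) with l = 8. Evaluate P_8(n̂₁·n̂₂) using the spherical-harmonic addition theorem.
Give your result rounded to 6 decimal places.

Expand P_8 via completeness: Σ_{m} conj(Y_{8,m}) at Ω₁ times Y_{8,m} at Ω₂ —
  [-8]  conj(Y_{8,-8})(Ω₁) = +0.354566+0.288632i ; Y_{8,-8}(Ω₂) = -0.000034-0.000059i ; Δ = +0.000005-0.000031i
  [-7]  conj(Y_{8,-7})(Ω₁) = -0.059481-0.313405i ; Y_{8,-7}(Ω₂) = -0.000203-0.000756i ; Δ = -0.000225+0.000109i
  [-6]  conj(Y_{8,-6})(Ω₁) = +0.093969-0.167040i ; Y_{8,-6}(Ω₂) = -0.000004-0.005730i ; Δ = -0.000957-0.000538i
  [-5]  conj(Y_{8,-5})(Ω₁) = -0.310446+0.116276i ; Y_{8,-5}(Ω₂) = +0.007742-0.028957i ; Δ = +0.000963+0.009890i
  [-4]  conj(Y_{8,-4})(Ω₁) = -0.086736-0.030840i ; Y_{8,-4}(Ω₂) = +0.057394-0.099508i ; Δ = -0.008047+0.006861i
  [-3]  conj(Y_{8,-3})(Ω₁) = +0.164170+0.280720i ; Y_{8,-3}(Ω₂) = +0.222434-0.222578i ; Δ = +0.098999+0.025901i
  [-2]  conj(Y_{8,-2})(Ω₁) = -0.007798+0.045209i ; Y_{8,-2}(Ω₂) = +0.486238-0.280870i ; Δ = +0.008906+0.024172i
  [-1]  conj(Y_{8,-1})(Ω₁) = +0.244444-0.205889i ; Y_{8,-1}(Ω₂) = +0.453621-0.121600i ; Δ = +0.085849-0.123120i
  [+0]  conj(Y_{8,0})(Ω₁) = +0.032095-0.000000i ; Y_{8,0}(Ω₂) = -0.234045+0.000000i ; Δ = -0.007512+0.000000i
  [+1]  conj(Y_{8,1})(Ω₁) = -0.244444-0.205889i ; Y_{8,1}(Ω₂) = -0.453621-0.121600i ; Δ = +0.085849+0.123120i
  [+2]  conj(Y_{8,2})(Ω₁) = -0.007798-0.045209i ; Y_{8,2}(Ω₂) = +0.486238+0.280870i ; Δ = +0.008906-0.024172i
  [+3]  conj(Y_{8,3})(Ω₁) = -0.164170+0.280720i ; Y_{8,3}(Ω₂) = -0.222434-0.222578i ; Δ = +0.098999-0.025901i
  [+4]  conj(Y_{8,4})(Ω₁) = -0.086736+0.030840i ; Y_{8,4}(Ω₂) = +0.057394+0.099508i ; Δ = -0.008047-0.006861i
  [+5]  conj(Y_{8,5})(Ω₁) = +0.310446+0.116276i ; Y_{8,5}(Ω₂) = -0.007742-0.028957i ; Δ = +0.000963-0.009890i
  [+6]  conj(Y_{8,6})(Ω₁) = +0.093969+0.167040i ; Y_{8,6}(Ω₂) = -0.000004+0.005730i ; Δ = -0.000957+0.000538i
  [+7]  conj(Y_{8,7})(Ω₁) = +0.059481-0.313405i ; Y_{8,7}(Ω₂) = +0.000203-0.000756i ; Δ = -0.000225-0.000109i
  [+8]  conj(Y_{8,8})(Ω₁) = +0.354566-0.288632i ; Y_{8,8}(Ω₂) = -0.000034+0.000059i ; Δ = +0.000005+0.000031i
Total Σ_m = +0.363475+0.000000i. Multiply by 0.739198: +0.268680+0.000000i. P_8(cos γ) = 0.268680

0.268680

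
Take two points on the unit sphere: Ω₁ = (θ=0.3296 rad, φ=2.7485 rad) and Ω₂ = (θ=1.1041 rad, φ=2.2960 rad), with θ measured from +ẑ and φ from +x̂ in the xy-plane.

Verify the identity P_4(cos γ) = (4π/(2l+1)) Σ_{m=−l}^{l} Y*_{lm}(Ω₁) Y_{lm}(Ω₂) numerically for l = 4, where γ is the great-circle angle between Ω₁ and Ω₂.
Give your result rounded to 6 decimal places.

Expand P_4 via completeness: Σ_{m} conj(Y_{4,m}) at Ω₁ times Y_{4,m} at Ω₂ —
  term(m=-4) = -0.00032 + 0.00133j   from Y*(Ω₁)=-0.00001 - 0.00486j, Y(Ω₂)=-0.27337 - 0.06712j
  term(m=-3) = 0.00341 + 0.01574j   from Y*(Ω₁)=-0.01532 + 0.03712j, Y(Ω₂)=0.32997 - 0.22809j
  term(m=-2) = 0.01269 + 0.01615j   from Y*(Ω₁)=0.13041 - 0.13061j, Y(Ω₂)=-0.01337 + 0.11048j
  term(m=-1) = -0.12808 - 0.06226j   from Y*(Ω₁)=-0.43718 + 0.18129j, Y(Ω₂)=0.19958 + 0.22518j
  term(m=+0) = -0.07691 + 0.00000j   from Y*(Ω₁)=0.44364 + 0.00000j, Y(Ω₂)=-0.17337 + 0.00000j
  term(m=+1) = -0.12808 + 0.06226j   from Y*(Ω₁)=0.43718 + 0.18129j, Y(Ω₂)=-0.19958 + 0.22518j
  term(m=+2) = 0.01269 - 0.01615j   from Y*(Ω₁)=0.13041 + 0.13061j, Y(Ω₂)=-0.01337 - 0.11048j
  term(m=+3) = 0.00341 - 0.01574j   from Y*(Ω₁)=0.01532 + 0.03712j, Y(Ω₂)=-0.32997 - 0.22809j
  term(m=+4) = -0.00032 - 0.00133j   from Y*(Ω₁)=-0.00001 + 0.00486j, Y(Ω₂)=-0.27337 + 0.06712j
Accumulated sum -0.30152 - 0.00000j; after 4π/(2l+1) scaling, -0.42101 - 0.00000j ⇒ P_4 = -0.421006

-0.421006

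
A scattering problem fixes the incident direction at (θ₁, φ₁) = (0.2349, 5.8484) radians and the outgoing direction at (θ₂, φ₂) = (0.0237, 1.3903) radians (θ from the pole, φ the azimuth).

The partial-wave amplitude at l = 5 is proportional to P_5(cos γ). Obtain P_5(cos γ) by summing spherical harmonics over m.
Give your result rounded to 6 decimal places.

Term-by-term m-sum for l=5 (normalisation 4π/11 = 1.142397):
  term(m=-5) = -0.00000 - 0.00000j   from Y*(Ω₁)=-0.00018 - 0.00026j, Y(Ω₂)=0.00000 - 0.00000j
  term(m=-4) = 0.00000 - 0.00000j   from Y*(Ω₁)=-0.00070 - 0.00413j, Y(Ω₂)=0.00000 + 0.00000j
  term(m=-3) = 0.00000 + 0.00000j   from Y*(Ω₁)=0.00863 - 0.03161j, Y(Ω₂)=-0.00002 + 0.00003j
  term(m=-2) = -0.00027 + 0.00015j   from Y*(Ω₁)=0.10584 - 0.12535j, Y(Ω₂)=-0.00178 - 0.00067j
  term(m=-1) = -0.00744 - 0.02861j   from Y*(Ω₁)=0.44249 - 0.20550j, Y(Ω₂)=0.01088 - 0.05962j
  term(m=+0) = 0.54587 + 0.00000j   from Y*(Ω₁)=0.58590 + 0.00000j, Y(Ω₂)=0.93167 + 0.00000j
  term(m=+1) = -0.00744 + 0.02861j   from Y*(Ω₁)=-0.44249 - 0.20550j, Y(Ω₂)=-0.01088 - 0.05962j
  term(m=+2) = -0.00027 - 0.00015j   from Y*(Ω₁)=0.10584 + 0.12535j, Y(Ω₂)=-0.00178 + 0.00067j
  term(m=+3) = 0.00000 - 0.00000j   from Y*(Ω₁)=-0.00863 - 0.03161j, Y(Ω₂)=0.00002 + 0.00003j
  term(m=+4) = 0.00000 + 0.00000j   from Y*(Ω₁)=-0.00070 + 0.00413j, Y(Ω₂)=0.00000 - 0.00000j
  term(m=+5) = -0.00000 + 0.00000j   from Y*(Ω₁)=0.00018 - 0.00026j, Y(Ω₂)=-0.00000 - 0.00000j
Accumulated sum 0.53045 - 0.00000j; after 4π/(2l+1) scaling, 0.60598 - 0.00000j ⇒ P_5 = 0.605982

0.605982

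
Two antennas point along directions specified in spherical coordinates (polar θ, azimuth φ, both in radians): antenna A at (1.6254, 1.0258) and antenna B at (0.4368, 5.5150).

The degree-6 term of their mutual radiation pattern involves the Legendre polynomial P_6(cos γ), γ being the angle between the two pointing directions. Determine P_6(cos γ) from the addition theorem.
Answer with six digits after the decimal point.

-0.186496

Expand P_6 via completeness: Σ_{m} conj(Y_{6,m}) at Ω₁ times Y_{6,m} at Ω₂ —
  m=-6: (0.474840, -0.061300) × (-0.000285, -0.002754) = (-0.000304, -0.001290)  (running Σ = (-0.000304, -0.001290))
  m=-5: (-0.036684, 0.082899) × (-0.015723, -0.013225) = (0.001673, -0.000818)  (running Σ = (0.001369, -0.002109))
  m=-4: (0.196288, 0.281330) × (-0.091558, 0.006314) = (-0.019748, -0.024519)  (running Σ = (-0.018379, -0.026627))
  m=-3: (-0.104800, 0.006737) × (-0.180488, 0.200162) = (0.017567, -0.022193)  (running Σ = (-0.000813, -0.048820))
  m=-2: (-0.142175, 0.272557) × (0.016986, 0.493210) = (-0.136843, -0.065492)  (running Σ = (-0.137655, -0.114313))
  m=-1: (-0.057157, -0.094281) × (0.296900, 0.286851) = (0.010075, -0.044388)  (running Σ = (-0.127581, -0.158700))
  m=0: (-0.298142, -0.000000) × (-0.208725, 0.000000) = (0.062230, 0.000000)  (running Σ = (-0.065351, -0.158700))
  m=1: (0.057157, -0.094281) × (-0.296900, 0.286851) = (0.010075, 0.044388)  (running Σ = (-0.055277, -0.114313))
  m=2: (-0.142175, -0.272557) × (0.016986, -0.493210) = (-0.136843, 0.065492)  (running Σ = (-0.192119, -0.048820))
  m=3: (0.104800, 0.006737) × (0.180488, 0.200162) = (0.017567, 0.022193)  (running Σ = (-0.174553, -0.026627))
  m=4: (0.196288, -0.281330) × (-0.091558, -0.006314) = (-0.019748, 0.024519)  (running Σ = (-0.194301, -0.002109))
  m=5: (0.036684, 0.082899) × (0.015723, -0.013225) = (0.001673, 0.000818)  (running Σ = (-0.192628, -0.001290))
  m=6: (0.474840, 0.061300) × (-0.000285, 0.002754) = (-0.000304, 0.001290)  (running Σ = (-0.192932, -0.000000))
Accumulated sum (-0.192932, -0.000000); after 4π/(2l+1) scaling, (-0.186496, -0.000000) ⇒ P_6 = -0.186496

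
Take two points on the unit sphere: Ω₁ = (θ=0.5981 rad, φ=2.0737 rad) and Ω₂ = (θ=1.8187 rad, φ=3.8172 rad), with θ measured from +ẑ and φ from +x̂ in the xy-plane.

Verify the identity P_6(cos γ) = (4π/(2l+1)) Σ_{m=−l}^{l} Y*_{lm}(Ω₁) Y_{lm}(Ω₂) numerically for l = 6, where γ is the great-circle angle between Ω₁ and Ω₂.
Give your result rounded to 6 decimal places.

0.122243

Term-by-term m-sum for l=6 (normalisation 4π/13 = 0.966644):
  m=-6: (0.015278, -0.001907) × (-0.245448, 0.317076) = (-0.003145, 0.005312)  (running Σ = (-0.003145, 0.005312))
  m=-5: (-0.045931, -0.063384) × (-0.341794, 0.082356) = (0.020919, 0.017882)  (running Σ = (0.017774, 0.023194))
  m=-4: (-0.099657, 0.211236) × (0.096321, 0.045247) = (-0.019157, 0.015837)  (running Σ = (-0.001383, 0.039031))
  m=-3: (0.432816, -0.026906) × (0.149912, 0.305627) = (0.073108, 0.128247)  (running Σ = (0.071725, 0.167278))
  m=-2: (-0.226608, -0.357470) × (0.002393, -0.010721) = (-0.004375, 0.001574)  (running Σ = (0.067350, 0.168852))
  m=-1: (0.008929, -0.016233) × (0.253375, -0.203060) = (-0.001034, -0.005926)  (running Σ = (0.066316, 0.162926))
  m=0: (-0.421436, -0.000000) × (0.014643, 0.000000) = (-0.006171, -0.000000)  (running Σ = (0.060145, 0.162926))
  m=1: (-0.008929, -0.016233) × (-0.253375, -0.203060) = (-0.001034, 0.005926)  (running Σ = (0.059111, 0.168852))
  m=2: (-0.226608, 0.357470) × (0.002393, 0.010721) = (-0.004375, -0.001574)  (running Σ = (0.054737, 0.167278))
  m=3: (-0.432816, -0.026906) × (-0.149912, 0.305627) = (0.073108, -0.128247)  (running Σ = (0.127845, 0.039031))
  m=4: (-0.099657, -0.211236) × (0.096321, -0.045247) = (-0.019157, -0.015837)  (running Σ = (0.108688, 0.023194))
  m=5: (0.045931, -0.063384) × (0.341794, 0.082356) = (0.020919, -0.017882)  (running Σ = (0.129607, 0.005312))
  m=6: (0.015278, 0.001907) × (-0.245448, -0.317076) = (-0.003145, -0.005312)  (running Σ = (0.126461, 0.000000))
Accumulated sum (0.126461, 0.000000); after 4π/(2l+1) scaling, (0.122243, 0.000000) ⇒ P_6 = 0.122243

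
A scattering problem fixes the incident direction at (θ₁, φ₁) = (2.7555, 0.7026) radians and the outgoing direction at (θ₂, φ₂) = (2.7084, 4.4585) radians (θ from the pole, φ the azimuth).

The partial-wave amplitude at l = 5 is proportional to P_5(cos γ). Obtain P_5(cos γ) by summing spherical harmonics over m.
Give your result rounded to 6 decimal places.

Summing Y*_{l m}(θ₁,φ₁)·Y_{l m}(θ₂,φ₂) over m ∈ [−5, 5]; prefactor 4π/(2·5+1) = 1.142397:
  m=-5: -0.003275-0.001276i × -0.005777+0.001795i = +0.000021+0.000001i  (running Σ = +0.000021+0.000001i)
  m=-4: +0.025856-0.008891i × -0.021804-0.035148i = -0.000876-0.000715i  (running Σ = -0.000855-0.000713i)
  m=-3: -0.063542+0.106728i × +0.113269-0.118776i = +0.005479+0.019636i  (running Σ = +0.004624+0.018923i)
  m=-2: -0.057787-0.345766i × +0.348493+0.193917i = +0.046912-0.131703i  (running Σ = +0.051536-0.112780i)
  m=-1: +0.409756+0.346958i × -0.125559+0.483871i = -0.219331+0.154705i  (running Σ = -0.167795+0.041925i)
  m=0: -0.143630-0.000000i × -0.009391+0.000000i = +0.001349+0.000000i  (running Σ = -0.166446+0.041925i)
  m=1: -0.409756+0.346958i × +0.125559+0.483871i = -0.219331-0.154705i  (running Σ = -0.385778-0.112780i)
  m=2: -0.057787+0.345766i × +0.348493-0.193917i = +0.046912+0.131703i  (running Σ = -0.338866+0.018923i)
  m=3: +0.063542+0.106728i × -0.113269-0.118776i = +0.005479-0.019636i  (running Σ = -0.333387-0.000713i)
  m=4: +0.025856+0.008891i × -0.021804+0.035148i = -0.000876+0.000715i  (running Σ = -0.334263+0.000001i)
  m=5: +0.003275-0.001276i × +0.005777+0.001795i = +0.000021-0.000001i  (running Σ = -0.334242+0.000000i)
Accumulated sum -0.334242+0.000000i; after 4π/(2l+1) scaling, -0.381837+0.000000i ⇒ P_5 = -0.381837

-0.381837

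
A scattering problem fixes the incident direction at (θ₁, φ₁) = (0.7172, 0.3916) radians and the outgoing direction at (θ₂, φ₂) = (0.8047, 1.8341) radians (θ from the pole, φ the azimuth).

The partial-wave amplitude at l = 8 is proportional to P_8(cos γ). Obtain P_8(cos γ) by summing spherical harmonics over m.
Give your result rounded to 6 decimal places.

Addition theorem: P_8(cos γ) = (4π/17) Σ_m Y*_{lm}(Ω₁) Y_{lm}(Ω₂), m = −8…8:
  m=-8: Y*=-0.01795 + 0.00016j  Y=-0.01913 - 0.03223j  product 0.00035 + 0.00058j
  m=-7: Y*=-0.07583 + 0.03210j  Y=0.13894 - 0.03880j  product -0.00929 + 0.00740j
  m=-6: Y*=-0.16031 + 0.16244j  Y=0.00295 + 0.32736j  product -0.05365 - 0.05200j
  m=-5: Y*=-0.15669 + 0.38424j  Y=-0.44647 - 0.11604j  product 0.11454 - 0.15337j
  m=-4: Y*=0.00200 + 0.45471j  Y=0.15896 - 0.27919j  product 0.12727 + 0.07172j
  m=-3: Y*=0.05870 + 0.14040j  Y=-0.07829 - 0.07758j  product 0.00630 - 0.01554j
  m=-2: Y*=-0.21592 - 0.21497j  Y=0.33252 - 0.19332j  product -0.11335 - 0.02974j
  m=-1: Y*=-0.29096 - 0.12014j  Y=0.01819 + 0.06749j  product 0.00282 - 0.02182j
  m=+0: Y*=0.21535 + 0.00000j  Y=0.36340 + 0.00000j  product 0.07826 + 0.00000j
  m=+1: Y*=0.29096 - 0.12014j  Y=-0.01819 + 0.06749j  product 0.00282 + 0.02182j
  m=+2: Y*=-0.21592 + 0.21497j  Y=0.33252 + 0.19332j  product -0.11335 + 0.02974j
  m=+3: Y*=-0.05870 + 0.14040j  Y=0.07829 - 0.07758j  product 0.00630 + 0.01554j
  m=+4: Y*=0.00200 - 0.45471j  Y=0.15896 + 0.27919j  product 0.12727 - 0.07172j
  m=+5: Y*=0.15669 + 0.38424j  Y=0.44647 - 0.11604j  product 0.11454 + 0.15337j
  m=+6: Y*=-0.16031 - 0.16244j  Y=0.00295 - 0.32736j  product -0.05365 + 0.05200j
  m=+7: Y*=0.07583 + 0.03210j  Y=-0.13894 - 0.03880j  product -0.00929 - 0.00740j
  m=+8: Y*=-0.01795 - 0.00016j  Y=-0.01913 + 0.03223j  product 0.00035 - 0.00058j
Accumulated sum 0.22821 - 0.00000j; after 4π/(2l+1) scaling, 0.16869 - 0.00000j ⇒ P_8 = 0.168691

0.168691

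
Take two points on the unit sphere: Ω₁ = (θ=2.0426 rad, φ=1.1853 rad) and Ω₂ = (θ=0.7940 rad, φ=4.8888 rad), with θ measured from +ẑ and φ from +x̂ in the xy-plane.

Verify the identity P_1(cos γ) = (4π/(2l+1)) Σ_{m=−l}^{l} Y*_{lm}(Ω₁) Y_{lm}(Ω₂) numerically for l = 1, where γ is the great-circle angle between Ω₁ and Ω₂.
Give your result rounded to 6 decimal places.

-0.856173

Addition theorem: P_1(cos γ) = (4π/3) Σ_m Y*_{lm}(Ω₁) Y_{lm}(Ω₂), m = −1…1:
  term(m=-1) = -0.064168+0.040401i   from Y*(Ω₁)=+0.115719+0.285164i, Y(Ω₂)=+0.043241+0.242570i
  term(m=+0) = -0.076060-0.000000i   from Y*(Ω₁)=-0.222067-0.000000i, Y(Ω₂)=+0.342510+0.000000i
  term(m=+1) = -0.064168-0.040401i   from Y*(Ω₁)=-0.115719+0.285164i, Y(Ω₂)=-0.043241+0.242570i
Total Σ_m = -0.204396+0.000000i. Multiply by 4.188790: -0.856173+0.000000i. P_1(cos γ) = -0.856173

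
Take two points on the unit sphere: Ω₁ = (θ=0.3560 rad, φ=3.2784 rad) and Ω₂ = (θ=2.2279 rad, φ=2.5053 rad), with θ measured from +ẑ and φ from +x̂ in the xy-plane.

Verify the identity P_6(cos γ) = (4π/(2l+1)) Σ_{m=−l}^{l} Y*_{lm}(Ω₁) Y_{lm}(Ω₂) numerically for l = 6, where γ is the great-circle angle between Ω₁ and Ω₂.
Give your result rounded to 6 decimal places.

0.261193

Term-by-term m-sum for l=6 (normalisation 4π/13 = 0.966644):
  term(m=-6) = -0.00001 - 0.00010j   from Y*(Ω₁)=0.00059 + 0.00063j, Y(Ω₂)=-0.09283 - 0.07448j
  term(m=-5) = 0.00192 + 0.00170j   from Y*(Ω₁)=-0.00625 - 0.00510j, Y(Ω₂)=-0.31781 - 0.01268j
  term(m=-4) = -0.01983 + 0.00098j   from Y*(Ω₁)=0.03895 + 0.02373j, Y(Ω₂)=-0.36010 + 0.24447j
  term(m=-3) = 0.02556 - 0.02752j   from Y*(Ω₁)=-0.15794 - 0.06873j, Y(Ω₂)=-0.07233 + 0.20572j
  term(m=-2) = -0.00238 - 0.09655j   from Y*(Ω₁)=0.40591 + 0.11392j, Y(Ω₂)=-0.06731 - 0.21898j
  term(m=-1) = 0.12628 + 0.12321j   from Y*(Ω₁)=-0.54849 - 0.07551j, Y(Ω₂)=-0.25630 - 0.18935j
  term(m=+0) = 0.00710 + 0.00000j   from Y*(Ω₁)=0.04807 + 0.00000j, Y(Ω₂)=0.14770 + 0.00000j
  term(m=+1) = 0.12628 - 0.12321j   from Y*(Ω₁)=0.54849 - 0.07551j, Y(Ω₂)=0.25630 - 0.18935j
  term(m=+2) = -0.00238 + 0.09655j   from Y*(Ω₁)=0.40591 - 0.11392j, Y(Ω₂)=-0.06731 + 0.21898j
  term(m=+3) = 0.02556 + 0.02752j   from Y*(Ω₁)=0.15794 - 0.06873j, Y(Ω₂)=0.07233 + 0.20572j
  term(m=+4) = -0.01983 - 0.00098j   from Y*(Ω₁)=0.03895 - 0.02373j, Y(Ω₂)=-0.36010 - 0.24447j
  term(m=+5) = 0.00192 - 0.00170j   from Y*(Ω₁)=0.00625 - 0.00510j, Y(Ω₂)=0.31781 - 0.01268j
  term(m=+6) = -0.00001 + 0.00010j   from Y*(Ω₁)=0.00059 - 0.00063j, Y(Ω₂)=-0.09283 + 0.07448j
Accumulated sum 0.27021 - 0.00000j; after 4π/(2l+1) scaling, 0.26119 - 0.00000j ⇒ P_6 = 0.261193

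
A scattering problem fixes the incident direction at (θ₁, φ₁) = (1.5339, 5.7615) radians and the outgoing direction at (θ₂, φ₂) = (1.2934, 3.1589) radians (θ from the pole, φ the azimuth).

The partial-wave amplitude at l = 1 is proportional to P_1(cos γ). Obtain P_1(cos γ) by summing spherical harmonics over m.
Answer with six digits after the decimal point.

-0.814754

Addition theorem: P_1(cos γ) = (4π/3) Σ_m Y*_{lm}(Ω₁) Y_{lm}(Ω₂), m = −1…1:
  [-1]  conj(Y_{1,-1})(Ω₁) = +0.299333-0.172057i ; Y_{1,-1}(Ω₂) = -0.332237+0.005751i ; Δ = -0.098460+0.058885i
  [+0]  conj(Y_{1,0})(Ω₁) = +0.018024-0.000000i ; Y_{1,0}(Ω₂) = +0.133805+0.000000i ; Δ = +0.002412+0.000000i
  [+1]  conj(Y_{1,1})(Ω₁) = -0.299333-0.172057i ; Y_{1,1}(Ω₂) = +0.332237+0.005751i ; Δ = -0.098460-0.058885i
Accumulated sum -0.194508+0.000000i; after 4π/(2l+1) scaling, -0.814754+0.000000i ⇒ P_1 = -0.814754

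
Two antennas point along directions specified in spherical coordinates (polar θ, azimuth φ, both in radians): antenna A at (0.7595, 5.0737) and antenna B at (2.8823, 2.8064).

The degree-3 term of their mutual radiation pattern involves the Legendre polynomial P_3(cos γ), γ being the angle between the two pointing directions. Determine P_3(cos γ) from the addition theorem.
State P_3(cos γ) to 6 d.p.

-0.128073

Summing Y*_{l m}(θ₁,φ₁)·Y_{l m}(θ₂,φ₂) over m ∈ [−3, 3]; prefactor 4π/(2·3+1) = 1.795196:
  m=-3: -0.120378+0.063724i × -0.003767-0.005939i = +0.000832+0.000475i  (running Σ = +0.000832+0.000475i)
  m=-2: -0.263559-0.232384i × -0.050885-0.040346i = +0.004035+0.022458i  (running Σ = +0.004867+0.022933i)
  m=-1: +0.128178-0.339184i × -0.287283-0.100071i = -0.070766+0.084615i  (running Σ = -0.065899+0.107548i)
  m=0: -0.100283-0.000000i × -0.602842+0.000000i = +0.060455+0.000000i  (running Σ = -0.005444+0.107548i)
  m=1: -0.128178-0.339184i × +0.287283-0.100071i = -0.070766-0.084615i  (running Σ = -0.076210+0.022933i)
  m=2: -0.263559+0.232384i × -0.050885+0.040346i = +0.004035-0.022458i  (running Σ = -0.072174+0.000475i)
  m=3: +0.120378+0.063724i × +0.003767-0.005939i = +0.000832-0.000475i  (running Σ = -0.071342-0.000000i)
Σ over m = -0.071342-0.000000i; ×(4π/7) → -0.128073-0.000000i. Real part: -0.128073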